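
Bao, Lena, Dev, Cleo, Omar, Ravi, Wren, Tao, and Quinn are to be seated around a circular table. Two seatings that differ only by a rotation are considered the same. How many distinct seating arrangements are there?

Around a circle, 9 distinct people have 9!/9 = (8)! = 40320 rotationally distinct seatings.

40320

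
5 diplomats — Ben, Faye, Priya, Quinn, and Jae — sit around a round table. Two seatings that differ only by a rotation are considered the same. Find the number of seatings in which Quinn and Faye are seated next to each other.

12

Treat {Quinn, Faye} as one unit (2 internal orders) and seat the resulting 4 units around the table: (3)! circular arrangements.
So 2 × (3)! = 2 × 6 = 12.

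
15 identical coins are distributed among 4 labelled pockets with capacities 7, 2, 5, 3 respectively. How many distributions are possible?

10

Ignoring the caps, the number of non-negative solutions to x_1+…+x_4 = 15 is C(18,3) = 816.
Subtract solutions that violate a single cap (substitute x_i' = x_i − (cap_i+1)): x_1 ≥ 8 gives C(10,3) = 120; x_2 ≥ 3 gives C(15,3) = 455; x_3 ≥ 6 gives C(12,3) = 220; x_4 ≥ 4 gives C(14,3) = 364. Together 1159.
Add back pairs where two caps are both exceeded: 35 + 4 + 20 + 84 + 165 + 56 = 364.
Subtract triples: 0 + 1 + 0 + 10 = 11.
By inclusion–exclusion the count is 816 − 1159 + 364 − 11 = 10.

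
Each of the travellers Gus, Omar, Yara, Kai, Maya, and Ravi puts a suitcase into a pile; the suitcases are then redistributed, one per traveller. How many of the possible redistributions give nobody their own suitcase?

265

Let Aᵢ be the assignments in which traveller i gets their own suitcase. We want the size of the complement of A₁∪…∪A_6.
By inclusion–exclusion this is Σ_{j=0}^{6} (−1)^j C(6,j)·(6−j)!.
Computing: 720 − 720 + 360 − 120 + 30 − 6 + 1 = 265.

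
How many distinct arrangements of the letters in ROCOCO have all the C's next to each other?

Treat the 2 copies of C as a single block. The multiset to arrange is then {CC, O, O, O, R}, 5 items in all.
That gives (5)!/(3!) = 20 arrangements.

20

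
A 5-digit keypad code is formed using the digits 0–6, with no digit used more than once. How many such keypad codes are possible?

With no repetition, fill the 5 digits in order: 7 choices, then 6, down to 3.
7 × 6 × 5 × 4 × 3 = 2520.

2520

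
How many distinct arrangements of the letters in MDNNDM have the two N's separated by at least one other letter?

60

There are 6!/(2!·2!·2!) = 90 arrangements of MDNNDM in total.
Arrangements with the N's together: treat NN as one letter, giving (5)!/(2!·2!) = 30.
Subtracting, 90 − 30 = 60 arrangements keep the N's apart.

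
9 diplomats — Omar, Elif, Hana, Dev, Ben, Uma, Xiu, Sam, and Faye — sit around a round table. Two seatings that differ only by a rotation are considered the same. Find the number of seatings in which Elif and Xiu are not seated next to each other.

All circular seatings of 9 people number (8)! = 40320.
Those with Elif next to Xiu: fuse the pair into one unit and seat 8 units around a circle — 2·(7)! = 10080.
Subtracting, 40320 − 10080 = 30240.

30240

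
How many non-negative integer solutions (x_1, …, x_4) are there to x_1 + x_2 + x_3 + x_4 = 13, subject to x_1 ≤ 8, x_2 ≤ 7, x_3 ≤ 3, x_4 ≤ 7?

Without the upper bounds there are C(16,3) = 560 ways to split 13 among 4 variables.
Subtract solutions that violate a single cap (substitute x_i' = x_i − (cap_i+1)): x_1 ≥ 9 gives C(7,3) = 35; x_2 ≥ 8 gives C(8,3) = 56; x_3 ≥ 4 gives C(12,3) = 220; x_4 ≥ 8 gives C(8,3) = 56. Together 367.
Add back pairs where two caps are both exceeded: 0 + 1 + 0 + 4 + 0 + 4 = 9.
By inclusion–exclusion the count is 560 − 367 + 9 = 202.

202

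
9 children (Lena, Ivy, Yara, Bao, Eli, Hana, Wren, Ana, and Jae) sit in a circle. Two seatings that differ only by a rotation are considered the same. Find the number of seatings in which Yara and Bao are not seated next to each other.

30240

All circular seatings of 9 people number (8)! = 40320.
Seatings with Yara beside Bao: treat them as a block with 2 internal orders, giving 2 × (7)! = 10080.
Subtracting, 40320 − 10080 = 30240.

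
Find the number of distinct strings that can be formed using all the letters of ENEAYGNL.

10080

ENEAYGNL has 8 letters with E appearing twice and N appearing twice.
The number of distinct arrangements is 8!/(2!·2!) = 40320/4 = 10080.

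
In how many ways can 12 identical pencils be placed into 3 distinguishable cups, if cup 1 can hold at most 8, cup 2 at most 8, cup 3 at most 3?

By stars and bars, unrestricted non-negative solutions to x_1+…+x_3 = 12 number C(12+2,2) = 91.
Subtract solutions that violate a single cap (substitute x_i' = x_i − (cap_i+1)): x_1 ≥ 9 gives C(5,2) = 10; x_2 ≥ 9 gives C(5,2) = 10; x_3 ≥ 4 gives C(10,2) = 45. Together 65.
No two caps can be exceeded simultaneously, so the pair terms are all 0.
By inclusion–exclusion the count is 91 − 65 + 0 = 26.

26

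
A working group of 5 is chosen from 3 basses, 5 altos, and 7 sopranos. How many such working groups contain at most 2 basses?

Split by how many basses are chosen (0 through 2).
Sum: C(3,0)·C(12,5) + C(3,1)·C(12,4) + C(3,2)·C(12,3) = 792 + 1485 + 660 = 2937.

2937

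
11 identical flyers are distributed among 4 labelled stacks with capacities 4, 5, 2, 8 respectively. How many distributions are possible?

80

By stars and bars, unrestricted non-negative solutions to x_1+…+x_4 = 11 number C(11+3,3) = 364.
Subtract solutions that violate a single cap (substitute x_i' = x_i − (cap_i+1)): x_1 ≥ 5 gives C(9,3) = 84; x_2 ≥ 6 gives C(8,3) = 56; x_3 ≥ 3 gives C(11,3) = 165; x_4 ≥ 9 gives C(5,3) = 10. Together 315.
Add back pairs where two caps are both exceeded: 1 + 20 + 0 + 10 + 0 + 0 = 31.
By inclusion–exclusion the count is 364 − 315 + 31 = 80.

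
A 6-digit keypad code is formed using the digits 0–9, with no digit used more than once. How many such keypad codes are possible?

151200

Choose and order 6 of the 10 symbols: the first digit has 10 options, the next 9, and so on down to 5.
10 × 9 × 8 × 7 × 6 × 5 = 151200.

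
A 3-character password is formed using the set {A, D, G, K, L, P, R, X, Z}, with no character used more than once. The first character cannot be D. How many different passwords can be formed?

448

The first character has 9−1 = 8 choices (anything except D).
The remaining 2 characters are filled from the other 8 symbols without repetition: 8 × 7 = 56.
Total: 8 × 56 = 448.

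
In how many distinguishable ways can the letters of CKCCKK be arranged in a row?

CKCCKK has 6 letters with C appearing 3 times and K appearing 3 times.
So there are 6! / (3!·3!) = 20 distinguishable arrangements.

20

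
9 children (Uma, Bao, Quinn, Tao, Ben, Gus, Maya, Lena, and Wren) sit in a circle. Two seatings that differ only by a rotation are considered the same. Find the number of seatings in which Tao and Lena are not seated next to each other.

All circular seatings of 9 people number (8)! = 40320.
Seatings with Tao beside Lena: treat them as a block with 2 internal orders, giving 2 × (7)! = 10080.
Subtracting, 40320 − 10080 = 30240.

30240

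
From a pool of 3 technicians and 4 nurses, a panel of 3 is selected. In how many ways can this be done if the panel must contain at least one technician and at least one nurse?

30

With no constraint there are C(7,3) = 35 possible selections.
Subtract selections that omit an entire group: no technicians → C(4,3) = 4; no nurses → C(3,3) = 1.
Both groups omitted at once is impossible, so 35 − 5 = 30.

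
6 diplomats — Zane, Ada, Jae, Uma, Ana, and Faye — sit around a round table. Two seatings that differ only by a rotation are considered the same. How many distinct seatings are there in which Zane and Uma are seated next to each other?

Treat {Zane, Uma} as one unit (2 internal orders) and seat the resulting 5 units around the table: (4)! circular arrangements.
So 2 × (4)! = 2 × 24 = 48.

48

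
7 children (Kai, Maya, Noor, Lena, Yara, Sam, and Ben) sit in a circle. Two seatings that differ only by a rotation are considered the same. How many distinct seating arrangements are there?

Fix one person's seat to break rotational symmetry; the remaining 6 people can be arranged in (6)! = 720 ways.

720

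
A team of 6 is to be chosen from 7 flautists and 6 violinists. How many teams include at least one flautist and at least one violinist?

With no constraint there are C(13,6) = 1716 possible selections.
Selections missing a whole group: no flautists → C(6,6) = 1; no violinists → C(7,6) = 7.
Both groups omitted at once is impossible, so 1716 − 8 = 1708.

1708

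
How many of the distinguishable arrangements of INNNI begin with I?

With the first slot taken by I, it remains to arrange the other 4 letters (NNNI).
Those 4 letters have N appearing 3 times, giving (4)!/(3!) = 4.

4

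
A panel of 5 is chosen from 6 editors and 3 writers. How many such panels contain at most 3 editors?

75

Split by how many editors are chosen (0 through 3).
Sum: C(6,0)·C(3,5) + C(6,1)·C(3,4) + C(6,2)·C(3,3) + C(6,3)·C(3,2) = 0 + 0 + 15 + 60 = 75.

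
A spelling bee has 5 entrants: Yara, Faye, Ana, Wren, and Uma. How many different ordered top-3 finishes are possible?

60

This is an ordered selection of 3 from 5: P(5,3).
That gives 5 × 4 × 3 = 60.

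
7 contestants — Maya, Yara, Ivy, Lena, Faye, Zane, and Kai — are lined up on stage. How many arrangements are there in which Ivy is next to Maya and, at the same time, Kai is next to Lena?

Treat {Ivy,Maya} as one block (2 orders) and {Kai,Lena} as another (2 orders).
That leaves 5 units to arrange: 2 × 2 × 5! = 4 × 120 = 480.

480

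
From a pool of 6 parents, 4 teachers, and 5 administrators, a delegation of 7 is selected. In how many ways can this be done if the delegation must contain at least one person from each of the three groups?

With no constraint there are C(15,7) = 6435 possible selections.
Selections missing a whole group: no parents → C(9,7) = 36; no teachers → C(11,7) = 330; no administrators → C(10,7) = 120.
Add back selections omitting two groups (i.e. drawn from a single group): C(6,7) + C(4,7) + C(5,7) = 0.
By inclusion–exclusion: 6435 − 486 + 0 = 5949.

5949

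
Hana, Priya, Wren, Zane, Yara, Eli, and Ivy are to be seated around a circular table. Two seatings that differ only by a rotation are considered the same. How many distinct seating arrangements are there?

Around a circle, 7 distinct people have 7!/7 = (6)! = 720 rotationally distinct seatings.

720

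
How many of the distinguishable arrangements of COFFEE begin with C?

30

Fix C in the first position and arrange the remaining 5 letters.
Those 5 letters have E appearing twice and F appearing twice, giving (5)!/(2!·2!) = 30.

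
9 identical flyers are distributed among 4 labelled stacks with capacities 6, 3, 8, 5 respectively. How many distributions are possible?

By stars and bars, unrestricted non-negative solutions to x_1+…+x_4 = 9 number C(9+3,3) = 220.
Subtract solutions that violate a single cap (substitute x_i' = x_i − (cap_i+1)): x_1 ≥ 7 gives C(5,3) = 10; x_2 ≥ 4 gives C(8,3) = 56; x_3 ≥ 9 gives C(3,3) = 1; x_4 ≥ 6 gives C(6,3) = 20. Together 87.
No two caps can be exceeded simultaneously, so the pair terms are all 0.
By inclusion–exclusion the count is 220 − 87 + 0 = 133.

133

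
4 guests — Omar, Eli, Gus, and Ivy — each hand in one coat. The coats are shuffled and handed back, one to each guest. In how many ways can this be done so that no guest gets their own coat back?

9

Let Aᵢ be the assignments in which guest i gets their own coat. We want the size of the complement of A₁∪…∪A_4.
By inclusion–exclusion this is Σ_{j=0}^{4} (−1)^j C(4,j)·(4−j)!.
Computing: 24 − 24 + 12 − 4 + 1 = 9.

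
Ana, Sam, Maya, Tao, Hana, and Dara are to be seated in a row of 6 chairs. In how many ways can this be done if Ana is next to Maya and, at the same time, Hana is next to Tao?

96

Treat {Ana,Maya} as one block (2 orders) and {Hana,Tao} as another (2 orders).
That leaves 4 units to arrange: 2 × 2 × 4! = 4 × 24 = 96.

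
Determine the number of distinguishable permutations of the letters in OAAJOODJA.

Letter multiplicities in OAAJOODJA: A×3, D×1, J×2, O×3.
The number of distinct arrangements is 9!/(3!·3!·2!) = 362880/72 = 5040.

5040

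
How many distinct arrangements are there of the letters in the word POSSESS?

POSSESS has 7 letters with S appearing 4 times.
The number of distinct arrangements is 7!/(4!) = 5040/24 = 210.

210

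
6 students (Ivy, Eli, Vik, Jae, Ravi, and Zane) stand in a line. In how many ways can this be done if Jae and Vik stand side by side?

240

Place the 4 others and the Jae-Vik pair as 5 objects in a line; the pair has 2 internal arrangements.
So the count is 2·(5)! = 240.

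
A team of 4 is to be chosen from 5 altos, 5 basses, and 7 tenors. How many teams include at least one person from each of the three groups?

Total 4-person selections from all 17: C(17,4) = 2380.
Subtract selections that omit an entire group: no altos → C(12,4) = 495; no basses → C(12,4) = 495; no tenors → C(10,4) = 210.
Add back selections omitting two groups (i.e. drawn from a single group): C(5,4) + C(5,4) + C(7,4) = 45.
By inclusion–exclusion: 2380 − 1200 + 45 = 1225.

1225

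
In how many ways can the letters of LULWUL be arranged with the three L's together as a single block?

12

Treat the 3 copies of L as a single block. The multiset to arrange is then {LLL, U, U, W}, 4 items in all.
That gives (4)!/(2!) = 12 arrangements.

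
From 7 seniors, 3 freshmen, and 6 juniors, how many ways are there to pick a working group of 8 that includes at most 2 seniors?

2025

Split by how many seniors are chosen (0 through 2).
Sum: C(7,0)·C(9,8) + C(7,1)·C(9,7) + C(7,2)·C(9,6) = 9 + 252 + 1764 = 2025.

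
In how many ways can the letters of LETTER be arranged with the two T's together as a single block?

60

Treat the 2 copies of T as a single block. The multiset to arrange is then {TT, E, E, L, R}, 5 items in all.
That gives (5)!/(2!) = 60 arrangements.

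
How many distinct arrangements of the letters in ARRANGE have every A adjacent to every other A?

360

Treat the 2 copies of A as a single block. The multiset to arrange is then {AA, E, G, N, R, R}, 6 items in all.
That gives (6)!/(2!) = 360 arrangements.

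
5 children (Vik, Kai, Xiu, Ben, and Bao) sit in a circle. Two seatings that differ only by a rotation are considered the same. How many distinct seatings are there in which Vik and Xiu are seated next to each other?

Glue Vik and Xiu into a block (2 internal orders). Seating 4 units around a circle gives (3)! arrangements.
So 2 × (3)! = 2 × 6 = 12.

12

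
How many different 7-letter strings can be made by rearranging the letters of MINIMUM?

Letter multiplicities in MINIMUM: I×2, M×3, N×1, U×1.
The number of distinct arrangements is 7!/(3!·2!) = 5040/12 = 420.

420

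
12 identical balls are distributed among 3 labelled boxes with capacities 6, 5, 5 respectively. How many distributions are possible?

15

Ignoring the caps, the number of non-negative solutions to x_1+…+x_3 = 12 is C(14,2) = 91.
Subtract solutions that violate a single cap (substitute x_i' = x_i − (cap_i+1)): x_1 ≥ 7 gives C(7,2) = 21; x_2 ≥ 6 gives C(8,2) = 28; x_3 ≥ 6 gives C(8,2) = 28. Together 77.
Add back pairs where two caps are both exceeded: 0 + 0 + 1 = 1.
By inclusion–exclusion the count is 91 − 77 + 1 = 15.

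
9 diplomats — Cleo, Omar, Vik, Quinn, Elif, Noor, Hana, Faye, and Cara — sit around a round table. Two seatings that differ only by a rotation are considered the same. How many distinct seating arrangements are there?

40320

Fix one person's seat to break rotational symmetry; the remaining 8 people can be arranged in (8)! = 40320 ways.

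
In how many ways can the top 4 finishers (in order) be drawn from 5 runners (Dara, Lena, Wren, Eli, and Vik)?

There are 5 choices for 1st place, 4 for 2nd, and so on down to 2 for position 4.
That gives 5 × 4 × 3 × 2 = 120.

120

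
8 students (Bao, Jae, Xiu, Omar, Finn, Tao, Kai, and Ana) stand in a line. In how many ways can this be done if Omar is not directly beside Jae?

30240

Of the 8! = 40320 arrangements, those with Omar and Jae adjacent number 2 × 7! = 10080 (treat the pair as a block with 2 internal orders).
Complementary counting: 40320 − 10080 = 30240.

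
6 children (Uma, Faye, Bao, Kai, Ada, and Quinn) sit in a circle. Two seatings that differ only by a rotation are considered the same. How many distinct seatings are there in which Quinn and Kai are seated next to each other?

48

Treat {Quinn, Kai} as one unit (2 internal orders) and seat the resulting 5 units around the table: (4)! circular arrangements.
So 2 × (4)! = 2 × 24 = 48.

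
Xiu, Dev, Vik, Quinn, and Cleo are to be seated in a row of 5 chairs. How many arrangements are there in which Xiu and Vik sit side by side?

48

Treat {Xiu, Vik} as a single unit. There are 4 units to order, and the pair itself can be ordered 2 ways.
That gives 2 × 4! = 2 × 24 = 48.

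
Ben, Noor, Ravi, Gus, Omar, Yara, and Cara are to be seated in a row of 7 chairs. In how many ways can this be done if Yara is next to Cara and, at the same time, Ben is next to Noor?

Treat {Yara,Cara} as one block (2 orders) and {Ben,Noor} as another (2 orders).
That leaves 5 units to arrange: 2 × 2 × 5! = 4 × 120 = 480.

480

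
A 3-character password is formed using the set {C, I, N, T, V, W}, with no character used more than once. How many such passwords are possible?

120

With no repetition, fill the 3 characters in order: 6 choices, then 5, down to 4.
6 × 5 × 4 = 120.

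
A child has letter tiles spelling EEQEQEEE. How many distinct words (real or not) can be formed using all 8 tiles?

The 8 letters of EEQEQEEE have repeats: E appearing 6 times and Q appearing twice.
The number of distinct arrangements is 8!/(6!·2!) = 40320/1440 = 28.

28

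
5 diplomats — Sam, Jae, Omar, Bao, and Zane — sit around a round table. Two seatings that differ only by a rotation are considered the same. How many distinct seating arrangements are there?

24

Fix one person's seat to break rotational symmetry; the remaining 4 people can be arranged in (4)! = 24 ways.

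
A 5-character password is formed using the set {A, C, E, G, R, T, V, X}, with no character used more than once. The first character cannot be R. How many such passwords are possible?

5880

The first character has 8−1 = 7 choices (anything except R).
The remaining 4 characters are filled from the other 7 symbols without repetition: 7 × 6 × 5 × 4 = 840.
Total: 7 × 840 = 5880.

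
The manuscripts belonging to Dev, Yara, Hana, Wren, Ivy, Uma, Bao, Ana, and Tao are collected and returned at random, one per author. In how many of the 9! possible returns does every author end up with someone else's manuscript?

Let Aᵢ be the assignments in which author i gets their own manuscript. We want the size of the complement of A₁∪…∪A_9.
By inclusion–exclusion this is Σ_{j=0}^{9} (−1)^j C(9,j)·(9−j)!.
Computing: 362880 − 362880 + 181440 − 60480 + 15120 − 3024 + 504 − 72 + 9 − 1 = 133496.

133496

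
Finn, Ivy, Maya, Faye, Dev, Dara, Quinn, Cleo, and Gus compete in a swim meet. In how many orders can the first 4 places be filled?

This is an ordered selection of 4 from 9: P(9,4).
That gives 9 × 8 × 7 × 6 = 3024.

3024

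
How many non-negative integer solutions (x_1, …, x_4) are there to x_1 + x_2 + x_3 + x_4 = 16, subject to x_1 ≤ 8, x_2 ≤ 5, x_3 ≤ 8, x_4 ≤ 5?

208

By stars and bars, unrestricted non-negative solutions to x_1+…+x_4 = 16 number C(16+3,3) = 969.
Subtract solutions that violate a single cap (substitute x_i' = x_i − (cap_i+1)): x_1 ≥ 9 gives C(10,3) = 120; x_2 ≥ 6 gives C(13,3) = 286; x_3 ≥ 9 gives C(10,3) = 120; x_4 ≥ 6 gives C(13,3) = 286. Together 812.
Add back pairs where two caps are both exceeded: 4 + 0 + 4 + 4 + 35 + 4 = 51.
By inclusion–exclusion the count is 969 − 812 + 51 = 208.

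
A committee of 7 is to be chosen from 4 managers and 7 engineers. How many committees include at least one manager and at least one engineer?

Unrestricted: C(11,7) = 330 ways to pick any 7 of the 11.
Selections missing a whole group: no managers → C(7,7) = 1; no engineers → C(4,7) = 0.
Both groups omitted at once is impossible, so 330 − 1 = 329.

329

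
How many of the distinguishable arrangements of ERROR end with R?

12

With the last slot taken by R, it remains to arrange the other 4 letters (EROR).
Those 4 letters have R appearing twice, giving (4)!/(2!) = 12.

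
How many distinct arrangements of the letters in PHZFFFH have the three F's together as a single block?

60

Treat the 3 copies of F as a single block. The multiset to arrange is then {FFF, H, H, P, Z}, 5 items in all.
That gives (5)!/(2!) = 60 arrangements.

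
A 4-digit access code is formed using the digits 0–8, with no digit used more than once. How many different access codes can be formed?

3024

Choose and order 4 of the 9 symbols: the first digit has 9 options, the next 8, then 7, 6.
That product is 9 × 8 × 7 × 6 = 3024.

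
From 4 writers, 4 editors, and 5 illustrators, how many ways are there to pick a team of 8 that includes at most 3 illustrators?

Split by how many illustrators are chosen (0 through 3).
Sum: C(5,0)·C(8,8) + C(5,1)·C(8,7) + C(5,2)·C(8,6) + C(5,3)·C(8,5) = 1 + 40 + 280 + 560 = 881.

881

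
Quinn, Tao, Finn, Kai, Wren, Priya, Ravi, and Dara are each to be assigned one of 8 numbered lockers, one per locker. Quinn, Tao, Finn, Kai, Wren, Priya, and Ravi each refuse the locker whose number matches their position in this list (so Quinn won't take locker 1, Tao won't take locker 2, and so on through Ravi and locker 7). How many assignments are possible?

16687

Let Aᵢ (for 1 ≤ i ≤ 7) be the placements that put person i in their forbidden locker. Any j of these fix j positions, leaving (8−j)! ways to fill the rest, and there are C(7,j) ways to pick which j.
By inclusion–exclusion, the number of valid placements is Σ_{j=0}^{7} (−1)^j C(7,j)·(8−j)!.
Computing: 40320 − 35280 + 15120 − 4200 + 840 − 126 + 14 − 1 = 16687.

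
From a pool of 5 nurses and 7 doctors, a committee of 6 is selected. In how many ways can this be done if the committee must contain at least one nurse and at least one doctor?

917

With no constraint there are C(12,6) = 924 possible selections.
Subtract selections that omit an entire group: no nurses → C(7,6) = 7; no doctors → C(5,6) = 0.
Both groups omitted at once is impossible, so 924 − 7 = 917.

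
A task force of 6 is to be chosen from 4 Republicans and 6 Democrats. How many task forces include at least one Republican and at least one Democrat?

209

With no constraint there are C(10,6) = 210 possible selections.
Selections missing a whole group: no Republicans → C(6,6) = 1; no Democrats → C(4,6) = 0.
Both groups omitted at once is impossible, so 210 − 1 = 209.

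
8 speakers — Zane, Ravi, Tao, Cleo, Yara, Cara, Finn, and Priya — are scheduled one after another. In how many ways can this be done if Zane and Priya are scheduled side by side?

Glue Zane and Priya into one block (2 internal orders), leaving 7 units to arrange in a row.
That gives 2 × 7! = 2 × 5040 = 10080.

10080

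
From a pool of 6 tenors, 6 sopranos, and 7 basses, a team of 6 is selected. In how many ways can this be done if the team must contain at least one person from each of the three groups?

With no constraint there are C(19,6) = 27132 possible selections.
Subtract selections that omit an entire group: no tenors → C(13,6) = 1716; no sopranos → C(13,6) = 1716; no basses → C(12,6) = 924.
Add back selections omitting two groups (i.e. drawn from a single group): C(6,6) + C(6,6) + C(7,6) = 9.
By inclusion–exclusion: 27132 − 4356 + 9 = 22785.

22785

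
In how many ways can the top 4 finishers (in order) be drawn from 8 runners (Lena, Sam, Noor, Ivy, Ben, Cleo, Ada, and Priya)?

1680

This is an ordered selection of 4 from 8: P(8,4).
That gives 8 × 7 × 6 × 5 = 1680.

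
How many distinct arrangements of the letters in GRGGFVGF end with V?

105

Fix V in the last position and arrange the remaining 7 letters.
Those 7 letters have F appearing twice and G appearing 4 times, giving (7)!/(4!·2!) = 105.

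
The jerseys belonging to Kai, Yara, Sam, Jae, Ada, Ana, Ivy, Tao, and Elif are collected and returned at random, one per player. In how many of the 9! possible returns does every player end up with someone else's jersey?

133496

Let Aᵢ be the assignments in which player i gets their old jersey. We want the size of the complement of A₁∪…∪A_9.
By inclusion–exclusion this is Σ_{j=0}^{9} (−1)^j C(9,j)·(9−j)!.
Computing: 362880 − 362880 + 181440 − 60480 + 15120 − 3024 + 504 − 72 + 9 − 1 = 133496.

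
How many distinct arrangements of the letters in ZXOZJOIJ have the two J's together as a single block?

1260

Treat the 2 copies of J as a single block. The multiset to arrange is then {JJ, I, O, O, X, Z, Z}, 7 items in all.
That gives (7)!/(2!·2!) = 1260 arrangements.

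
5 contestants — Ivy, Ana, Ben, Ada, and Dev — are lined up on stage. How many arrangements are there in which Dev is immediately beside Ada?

Treat {Dev, Ada} as a single unit. There are 4 units to order, and the pair itself can be ordered 2 ways.
So the count is 2·(4)! = 48.

48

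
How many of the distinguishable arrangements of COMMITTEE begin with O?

Fix O in the first position and arrange the remaining 8 letters.
Those 8 letters have E appearing twice, M appearing twice, and T appearing twice, giving (8)!/(2!·2!·2!) = 5040.

5040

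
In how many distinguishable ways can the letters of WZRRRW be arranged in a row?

60

WZRRRW has 6 letters with R appearing 3 times and W appearing twice.
So there are 6! / (3!·2!) = 60 distinguishable arrangements.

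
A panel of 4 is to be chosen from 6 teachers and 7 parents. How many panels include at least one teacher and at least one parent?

665

Unrestricted: C(13,4) = 715 ways to pick any 4 of the 13.
Selections missing a whole group: no teachers → C(7,4) = 35; no parents → C(6,4) = 15.
Both groups omitted at once is impossible, so 715 − 50 = 665.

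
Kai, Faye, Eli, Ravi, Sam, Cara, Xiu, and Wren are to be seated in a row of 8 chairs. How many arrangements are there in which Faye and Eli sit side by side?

10080

Place the 6 others and the Faye-Eli pair as 7 objects in a line; the pair has 2 internal arrangements.
So the count is 2·(7)! = 10080.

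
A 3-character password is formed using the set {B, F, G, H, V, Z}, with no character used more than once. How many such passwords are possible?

This is a permutation of 3 out of 6: P(6,3) = 6!/3!.
That product is 6 × 5 × 4 = 120.

120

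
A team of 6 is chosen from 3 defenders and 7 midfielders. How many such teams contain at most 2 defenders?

Split by how many defenders are chosen (0 through 2).
Sum: C(3,0)·C(7,6) + C(3,1)·C(7,5) + C(3,2)·C(7,4) = 7 + 63 + 105 = 175.

175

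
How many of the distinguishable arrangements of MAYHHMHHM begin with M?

840

Fix M in the first position and arrange the remaining 8 letters.
Those 8 letters have H appearing 4 times and M appearing twice, giving (8)!/(4!·2!) = 840.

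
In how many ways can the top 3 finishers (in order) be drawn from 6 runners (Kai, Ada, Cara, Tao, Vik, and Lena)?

120

This is an ordered selection of 3 from 6: P(6,3).
That gives 6 × 5 × 4 = 120.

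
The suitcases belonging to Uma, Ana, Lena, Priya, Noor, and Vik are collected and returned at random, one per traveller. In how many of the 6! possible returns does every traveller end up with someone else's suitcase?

265

Count assignments avoiding every fixed point. For any j of the 6 travellers fixed to their own suitcase, the other 6−j can be arranged in (6−j)! ways.
By inclusion–exclusion this is Σ_{j=0}^{6} (−1)^j C(6,j)·(6−j)!.
Computing: 720 − 720 + 360 − 120 + 30 − 6 + 1 = 265.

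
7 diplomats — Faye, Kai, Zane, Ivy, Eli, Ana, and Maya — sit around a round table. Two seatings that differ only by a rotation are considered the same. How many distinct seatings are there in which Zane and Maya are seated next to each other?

Glue Zane and Maya into a block (2 internal orders). Seating 6 units around a circle gives (5)! arrangements.
So 2 × (5)! = 2 × 120 = 240.

240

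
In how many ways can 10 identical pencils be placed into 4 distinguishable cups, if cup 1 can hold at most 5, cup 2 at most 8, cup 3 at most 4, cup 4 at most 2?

By stars and bars, unrestricted non-negative solutions to x_1+…+x_4 = 10 number C(10+3,3) = 286.
Subtract solutions that violate a single cap (substitute x_i' = x_i − (cap_i+1)): x_1 ≥ 6 gives C(7,3) = 35; x_2 ≥ 9 gives C(4,3) = 4; x_3 ≥ 5 gives C(8,3) = 56; x_4 ≥ 3 gives C(10,3) = 120. Together 215.
Add back pairs where two caps are both exceeded: 0 + 0 + 4 + 0 + 0 + 10 = 14.
By inclusion–exclusion the count is 286 − 215 + 14 = 85.

85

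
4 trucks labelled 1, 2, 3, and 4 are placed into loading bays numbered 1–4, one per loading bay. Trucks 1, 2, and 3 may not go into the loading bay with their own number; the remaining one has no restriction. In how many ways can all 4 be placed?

Let Aᵢ (for i ∈ {1, 2, 3}) be the placements that put truck i in its forbidden loading bay. Any j of these fix j positions, leaving (4−j)! ways to fill the rest, and there are C(3,j) ways to pick which j.
By inclusion–exclusion, the number of valid placements is Σ_{j=0}^{3} (−1)^j C(3,j)·(4−j)!.
Computing: 24 − 18 + 6 − 1 = 11.

11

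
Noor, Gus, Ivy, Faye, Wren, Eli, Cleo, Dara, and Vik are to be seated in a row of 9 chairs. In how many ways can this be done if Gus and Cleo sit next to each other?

Glue Gus and Cleo into one block (2 internal orders), leaving 8 units to arrange in a row.
So the count is 2·(8)! = 80640.

80640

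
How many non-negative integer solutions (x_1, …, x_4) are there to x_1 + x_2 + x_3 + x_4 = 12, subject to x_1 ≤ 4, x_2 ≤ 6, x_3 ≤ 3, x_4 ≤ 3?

33

By stars and bars, unrestricted non-negative solutions to x_1+…+x_4 = 12 number C(12+3,3) = 455.
Subtract solutions that violate a single cap (substitute x_i' = x_i − (cap_i+1)): x_1 ≥ 5 gives C(10,3) = 120; x_2 ≥ 7 gives C(8,3) = 56; x_3 ≥ 4 gives C(11,3) = 165; x_4 ≥ 4 gives C(11,3) = 165. Together 506.
Add back pairs where two caps are both exceeded: 1 + 20 + 20 + 4 + 4 + 35 = 84.
By inclusion–exclusion the count is 455 − 506 + 84 = 33.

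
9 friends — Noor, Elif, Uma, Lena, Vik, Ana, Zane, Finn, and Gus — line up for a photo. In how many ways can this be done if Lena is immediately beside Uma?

Place the 7 others and the Lena-Uma pair as 8 objects in a line; the pair has 2 internal arrangements.
So the count is 2·(8)! = 80640.

80640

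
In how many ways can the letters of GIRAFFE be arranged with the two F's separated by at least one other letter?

Total arrangements of GIRAFFE: 7!/(2!) = 2520.
Arrangements with the F's together: treat FF as one letter, giving (6)! = 720.
Hence 2520 − 720 = 1800.

1800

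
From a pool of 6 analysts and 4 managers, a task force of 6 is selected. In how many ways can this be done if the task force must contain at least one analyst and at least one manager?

Unrestricted: C(10,6) = 210 ways to pick any 6 of the 10.
Subtract selections that omit an entire group: no analysts → C(4,6) = 0; no managers → C(6,6) = 1.
Both groups omitted at once is impossible, so 210 − 1 = 209.

209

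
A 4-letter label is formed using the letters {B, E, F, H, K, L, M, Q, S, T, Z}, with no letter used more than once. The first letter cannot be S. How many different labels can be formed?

7200

The first letter has 11−1 = 10 choices (anything except S).
The remaining 3 letters are filled from the other 10 symbols without repetition: 10 × 9 × 8 = 720.
Total: 10 × 720 = 7200.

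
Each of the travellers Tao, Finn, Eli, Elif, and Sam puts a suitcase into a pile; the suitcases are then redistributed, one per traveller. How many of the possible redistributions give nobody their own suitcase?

Let Aᵢ be the assignments in which traveller i gets their own suitcase. We want the size of the complement of A₁∪…∪A_5.
By inclusion–exclusion this is Σ_{j=0}^{5} (−1)^j C(5,j)·(5−j)!.
Computing: 120 − 120 + 60 − 20 + 5 − 1 = 44.

44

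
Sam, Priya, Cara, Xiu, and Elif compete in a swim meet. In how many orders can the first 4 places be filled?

This is an ordered selection of 4 from 5: P(5,4).
That gives 5 × 4 × 3 × 2 = 120.

120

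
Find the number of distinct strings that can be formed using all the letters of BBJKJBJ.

BBJKJBJ has 7 letters with B appearing 3 times and J appearing 3 times.
Dividing 7! = 5040 by 3!·3! = 36 for the repeated letters gives 140.

140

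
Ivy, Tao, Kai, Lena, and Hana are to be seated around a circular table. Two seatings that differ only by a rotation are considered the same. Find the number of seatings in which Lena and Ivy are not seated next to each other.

12

All circular seatings of 5 people number (4)! = 24.
Seatings with Lena beside Ivy: treat them as a block with 2 internal orders, giving 2 × (3)! = 12.
Subtracting, 24 − 12 = 12.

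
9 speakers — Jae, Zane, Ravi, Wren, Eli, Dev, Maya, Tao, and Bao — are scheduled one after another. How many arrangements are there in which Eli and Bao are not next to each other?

Of the 9! = 362880 arrangements, those with Eli and Bao adjacent number 2 × 8! = 80640 (treat the pair as a block with 2 internal orders).
Complementary counting: 362880 − 80640 = 282240.

282240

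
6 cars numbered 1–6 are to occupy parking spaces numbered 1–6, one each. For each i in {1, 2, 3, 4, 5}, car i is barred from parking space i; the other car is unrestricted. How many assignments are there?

309

Let Aᵢ (for 1 ≤ i ≤ 5) be the placements that put car i in its forbidden parking space. Any j of these fix j positions, leaving (6−j)! ways to fill the rest, and there are C(5,j) ways to pick which j.
By inclusion–exclusion, the number of valid placements is Σ_{j=0}^{5} (−1)^j C(5,j)·(6−j)!.
Computing: 720 − 600 + 240 − 60 + 10 − 1 = 309.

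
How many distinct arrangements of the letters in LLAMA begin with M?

6

With the first slot taken by M, it remains to arrange the other 4 letters (LLAA).
Those 4 letters have A appearing twice and L appearing twice, giving (4)!/(2!·2!) = 6.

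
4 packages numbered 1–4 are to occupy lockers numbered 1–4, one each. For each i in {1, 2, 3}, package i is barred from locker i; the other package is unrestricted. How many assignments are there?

Let Aᵢ (for i ∈ {1, 2, 3}) be the placements that put package i in its forbidden locker. Any j of these fix j positions, leaving (4−j)! ways to fill the rest, and there are C(3,j) ways to pick which j.
By inclusion–exclusion, the number of valid placements is Σ_{j=0}^{3} (−1)^j C(3,j)·(4−j)!.
Computing: 24 − 18 + 6 − 1 = 11.

11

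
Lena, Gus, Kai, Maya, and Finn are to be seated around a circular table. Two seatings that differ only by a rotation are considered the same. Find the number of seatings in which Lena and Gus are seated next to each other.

Glue Lena and Gus into a block (2 internal orders). Seating 4 units around a circle gives (3)! arrangements.
So 2 × (3)! = 2 × 6 = 12.

12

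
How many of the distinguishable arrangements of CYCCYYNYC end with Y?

280

Fix Y in the last position and arrange the remaining 8 letters.
Those 8 letters have C appearing 4 times and Y appearing 3 times, giving (8)!/(4!·3!) = 280.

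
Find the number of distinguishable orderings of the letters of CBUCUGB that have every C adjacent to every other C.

Treat the 2 copies of C as a single block. The multiset to arrange is then {CC, B, B, G, U, U}, 6 items in all.
That gives (6)!/(2!·2!) = 180 arrangements.

180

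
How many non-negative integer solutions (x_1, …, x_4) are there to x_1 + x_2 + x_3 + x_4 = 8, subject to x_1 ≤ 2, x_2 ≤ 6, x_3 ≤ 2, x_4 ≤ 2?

23

By stars and bars, unrestricted non-negative solutions to x_1+…+x_4 = 8 number C(8+3,3) = 165.
Subtract solutions that violate a single cap (substitute x_i' = x_i − (cap_i+1)): x_1 ≥ 3 gives C(8,3) = 56; x_2 ≥ 7 gives C(4,3) = 4; x_3 ≥ 3 gives C(8,3) = 56; x_4 ≥ 3 gives C(8,3) = 56. Together 172.
Add back pairs where two caps are both exceeded: 0 + 10 + 10 + 0 + 0 + 10 = 30.
By inclusion–exclusion the count is 165 − 172 + 30 = 23.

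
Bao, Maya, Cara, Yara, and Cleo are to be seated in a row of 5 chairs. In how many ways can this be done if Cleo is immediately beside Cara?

48

Treat {Cleo, Cara} as a single unit. There are 4 units to order, and the pair itself can be ordered 2 ways.
So the count is 2·(4)! = 48.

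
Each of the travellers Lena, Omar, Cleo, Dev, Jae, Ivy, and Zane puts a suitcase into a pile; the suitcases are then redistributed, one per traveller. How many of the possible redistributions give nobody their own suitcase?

This is the derangement count D_7: permutations of 7 items with no fixed point.
By inclusion–exclusion this is Σ_{j=0}^{7} (−1)^j C(7,j)·(7−j)!.
Computing: 5040 − 5040 + 2520 − 840 + 210 − 42 + 7 − 1 = 1854.

1854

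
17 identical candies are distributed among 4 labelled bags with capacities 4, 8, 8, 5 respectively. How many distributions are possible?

Without the upper bounds there are C(20,3) = 1140 ways to split 17 among 4 bags.
Subtract solutions that violate a single cap (substitute x_i' = x_i − (cap_i+1)): x_1 ≥ 5 gives C(15,3) = 455; x_2 ≥ 9 gives C(11,3) = 165; x_3 ≥ 9 gives C(11,3) = 165; x_4 ≥ 6 gives C(14,3) = 364. Together 1149.
Add back pairs where two caps are both exceeded: 20 + 20 + 84 + 0 + 10 + 10 = 144.
By inclusion–exclusion the count is 1140 − 1149 + 144 = 135.

135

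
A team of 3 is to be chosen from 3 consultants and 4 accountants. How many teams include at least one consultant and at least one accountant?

With no constraint there are C(7,3) = 35 possible selections.
Subtract selections that omit an entire group: no consultants → C(4,3) = 4; no accountants → C(3,3) = 1.
Both groups omitted at once is impossible, so 35 − 5 = 30.

30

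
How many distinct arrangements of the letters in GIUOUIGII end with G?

840

Fix G in the last position and arrange the remaining 8 letters.
Those 8 letters have I appearing 4 times and U appearing twice, giving (8)!/(4!·2!) = 840.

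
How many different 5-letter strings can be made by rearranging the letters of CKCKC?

10

The 5 letters of CKCKC have repeats: C appearing 3 times and K appearing twice.
So there are 5! / (3!·2!) = 10 distinguishable arrangements.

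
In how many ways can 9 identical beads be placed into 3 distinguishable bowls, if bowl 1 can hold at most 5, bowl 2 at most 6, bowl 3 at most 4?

24

By stars and bars, unrestricted non-negative solutions to x_1+…+x_3 = 9 number C(9+2,2) = 55.
Subtract solutions that violate a single cap (substitute x_i' = x_i − (cap_i+1)): x_1 ≥ 6 gives C(5,2) = 10; x_2 ≥ 7 gives C(4,2) = 6; x_3 ≥ 5 gives C(6,2) = 15. Together 31.
No two caps can be exceeded simultaneously, so the pair terms are all 0.
By inclusion–exclusion the count is 55 − 31 + 0 = 24.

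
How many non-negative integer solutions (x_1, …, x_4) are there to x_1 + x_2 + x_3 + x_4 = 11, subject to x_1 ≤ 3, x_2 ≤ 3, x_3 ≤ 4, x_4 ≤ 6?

By stars and bars, unrestricted non-negative solutions to x_1+…+x_4 = 11 number C(11+3,3) = 364.
Subtract solutions that violate a single cap (substitute x_i' = x_i − (cap_i+1)): x_1 ≥ 4 gives C(10,3) = 120; x_2 ≥ 4 gives C(10,3) = 120; x_3 ≥ 5 gives C(9,3) = 84; x_4 ≥ 7 gives C(7,3) = 35. Together 359.
Add back pairs where two caps are both exceeded: 20 + 10 + 1 + 10 + 1 + 0 = 42.
By inclusion–exclusion the count is 364 − 359 + 42 = 47.

47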